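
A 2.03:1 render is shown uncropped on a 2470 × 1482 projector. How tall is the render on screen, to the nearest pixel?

2.03:1 (2.030) > 5:3 (1.667), so the render fills the width.
Content height = 2470 / 2.030 ≈ 1216.75 px.

1217 px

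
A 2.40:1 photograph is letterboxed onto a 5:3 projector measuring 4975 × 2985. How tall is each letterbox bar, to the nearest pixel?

2.40:1 is wider than 5:3, so it spans the full width.
That makes the image 2072.92 px tall (4975 / 2.400).
Leftover height: 2985 − 2072.92 = 912.08 px → 456.04 each side.

456 px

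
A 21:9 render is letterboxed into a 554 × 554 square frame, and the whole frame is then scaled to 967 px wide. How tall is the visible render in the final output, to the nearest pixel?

Fitted into 554×554, the render spans the width; its height is 554 × 9/21 ≈ 237.43 px.
Resizing to 967 px wide multiplies everything by 1.7455: 237.43 → 414.43 px.

414 px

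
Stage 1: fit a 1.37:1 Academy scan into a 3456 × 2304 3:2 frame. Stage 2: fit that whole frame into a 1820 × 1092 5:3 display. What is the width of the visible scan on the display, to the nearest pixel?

First fit — 1.37:1 Academy into 3456×2304 spans the height: 3156.48 × 2304.00.
3:2 in 1820×1092: fills the height, so the intermediate becomes 1638.00 × 1092.00 — a scale of ×0.4740.
The scan scales with it: width 3156.48 × 0.4740 ≈ 1496.04.

1496 px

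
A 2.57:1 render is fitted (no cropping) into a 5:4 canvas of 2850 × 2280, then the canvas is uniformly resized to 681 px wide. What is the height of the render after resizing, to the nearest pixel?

265 px

In the 2850×2280 frame the render fills the width: height = 2850 / 2.570 ≈ 1108.95 px.
The frame scales by 681/2850 = 0.2389; 1108.95 × 0.2389 ≈ 264.98 px.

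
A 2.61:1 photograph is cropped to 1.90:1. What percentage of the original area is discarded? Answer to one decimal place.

27.2%

The height stays; only width is cut (since 1.90:1 is narrower than 2.61:1).
(1.900)/(2.610) ≈ 0.728 of the area survives, leaving 27.20% discarded.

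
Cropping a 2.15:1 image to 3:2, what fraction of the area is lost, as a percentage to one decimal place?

Going from 2.15:1 to 3:2 means cutting width while keeping height.
(1.500)/(2.150) ≈ 0.698 of the area survives, leaving 30.23% discarded.

30.2%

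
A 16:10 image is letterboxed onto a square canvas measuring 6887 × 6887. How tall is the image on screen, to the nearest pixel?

16:10 (1.600) > square (1.000), so the image fills the width.
The image is 6887 × 10/16 ≈ 4304.38 px tall.

4304 px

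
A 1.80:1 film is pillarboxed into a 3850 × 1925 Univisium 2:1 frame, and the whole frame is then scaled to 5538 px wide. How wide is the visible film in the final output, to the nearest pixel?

At 3850×1925 the film is height-limited, so width = 1925 × 1.800 ≈ 3465.00 px.
Scaling 3850 → 5538 is ×1.4384, so the width becomes 3465.00 × 1.4384 ≈ 4984.20 px.

4984 px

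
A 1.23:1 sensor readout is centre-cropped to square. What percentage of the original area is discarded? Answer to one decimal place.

18.7%

The height stays; only width is cut (since square is narrower than 1.23:1).
Fraction kept = (1.000)/(1.230) ≈ 81.30%, so 18.70% is lost.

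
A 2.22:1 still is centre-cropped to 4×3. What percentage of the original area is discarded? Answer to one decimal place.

4×3 is narrower than 2.22:1, so the crop keeps the full height and trims the width.
Area ratio = (1.333)/(2.220) = 60.06%; the remaining 39.94% is cropped out.

39.9%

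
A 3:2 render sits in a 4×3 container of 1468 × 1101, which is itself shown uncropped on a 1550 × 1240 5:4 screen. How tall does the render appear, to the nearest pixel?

1033 px

First fit — 3:2 into 1468×1101 spans the width: 1468.00 × 978.67.
4×3 in 1550×1240: fills the width, so the intermediate becomes 1550.00 × 1162.50 — a scale of ×1.0559.
So the render's height is 978.67 × 1.0559 ≈ 1033.33.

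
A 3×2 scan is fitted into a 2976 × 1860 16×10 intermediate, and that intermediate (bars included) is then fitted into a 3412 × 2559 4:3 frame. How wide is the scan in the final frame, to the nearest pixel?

3199 px

3×2 in 2976×1860: fills the height, so the scan is 2790.00 × 1860.00.
Second fit — the 16×10 canvas into 3412×2559 spans the width: 3412.00 × 2132.50 (×1.1465 from 2976×1860).
Applying the same ×1.1465: 2790.00 → 3198.75.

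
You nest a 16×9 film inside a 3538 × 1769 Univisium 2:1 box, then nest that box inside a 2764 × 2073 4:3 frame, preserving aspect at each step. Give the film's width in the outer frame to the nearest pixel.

2457 px

16×9 in 3538×1769: fills the height, so the film is 3144.89 × 1769.00.
The Univisium 2:1 canvas is width-limited in 2764×2073, giving 2764.00 × 1382.00; scale factor 0.7812.
The film scales with it: width 3144.89 × 0.7812 ≈ 2456.89.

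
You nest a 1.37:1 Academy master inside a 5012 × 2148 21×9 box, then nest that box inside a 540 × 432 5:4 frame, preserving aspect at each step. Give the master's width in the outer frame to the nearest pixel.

317 px

First fit — 1.37:1 Academy into 5012×2148 spans the height: 2942.76 × 2148.00.
21×9 in 540×432: fills the width, so the intermediate becomes 540.00 × 231.43 — a scale of ×0.1077.
So the master's width is 2942.76 × 0.1077 ≈ 317.06.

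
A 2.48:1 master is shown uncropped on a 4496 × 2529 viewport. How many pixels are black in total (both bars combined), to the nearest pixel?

2.48:1 is wider than 16×9, so it spans the full width.
The master is 4496 / 2.480 ≈ 1812.9032 px tall.
2529 − 1812.9032 = 716.0968 px of bars.
Bar area = 716.0968 × 4496 ≈ 3219571 px.

3219571 pixels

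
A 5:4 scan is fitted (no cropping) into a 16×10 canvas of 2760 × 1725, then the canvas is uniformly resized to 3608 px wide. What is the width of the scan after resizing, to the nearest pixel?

Fitted into 2760×1725, the scan spans the height; its width is 1725 × 5/4 ≈ 2156.25 px.
Resizing to 3608 px wide multiplies everything by 1.3072: 2156.25 → 2818.75 px.

2819 px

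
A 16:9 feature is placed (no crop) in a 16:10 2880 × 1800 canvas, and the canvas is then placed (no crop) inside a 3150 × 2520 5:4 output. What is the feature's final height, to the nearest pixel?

1772 px

16:9 in 2880×1800: fills the width, so the feature is 2880.00 × 1620.00.
Second fit — the 16:10 canvas into 3150×2520 spans the width: 3150.00 × 1968.75 (×1.0938 from 2880×1800).
So the feature's height is 1620.00 × 1.0938 ≈ 1771.88.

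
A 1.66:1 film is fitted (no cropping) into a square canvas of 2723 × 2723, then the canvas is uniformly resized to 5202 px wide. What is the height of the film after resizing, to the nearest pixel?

3134 px

At 2723×2723 the film is width-limited, so height = 2723 / 1.660 ≈ 1640.36 px.
Scaling 2723 → 5202 is ×1.9104, so the height becomes 1640.36 × 1.9104 ≈ 3133.73 px.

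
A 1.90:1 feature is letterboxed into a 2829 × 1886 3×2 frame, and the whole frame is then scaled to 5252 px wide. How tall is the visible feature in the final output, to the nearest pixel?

2764 px

Fitted into 2829×1886, the feature spans the width; its height is 2829 / 1.900 ≈ 1488.95 px.
Resizing to 5252 px wide multiplies everything by 1.8565: 1488.95 → 2764.21 px.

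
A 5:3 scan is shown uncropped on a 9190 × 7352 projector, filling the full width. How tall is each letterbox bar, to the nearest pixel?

Content height = 9190 × 3/5 ≈ 5514.00 px.
Black = 7352 − 5514.00 = 1838.00 px, or 919.00 per bar.

919 px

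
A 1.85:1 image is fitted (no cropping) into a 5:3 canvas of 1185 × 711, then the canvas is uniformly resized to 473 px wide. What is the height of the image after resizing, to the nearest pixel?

256 px

At 1185×711 the image is width-limited, so height = 1185 / 1.850 ≈ 640.54 px.
The frame scales by 473/1185 = 0.3992; 640.54 × 0.3992 ≈ 255.68 px.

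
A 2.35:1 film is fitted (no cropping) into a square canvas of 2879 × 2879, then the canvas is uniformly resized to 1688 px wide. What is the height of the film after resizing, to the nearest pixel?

718 px

In the 2879×2879 frame the film fills the width: height = 2879 / 2.350 ≈ 1225.11 px.
Resizing to 1688 px wide multiplies everything by 0.5863: 1225.11 → 718.30 px.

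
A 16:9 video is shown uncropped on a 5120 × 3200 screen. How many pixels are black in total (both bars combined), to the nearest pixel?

1638400 pixels

16:9 (1.778) > 16×10 (1.600), so the video fills the width.
The video is 5120 × 9/16 ≈ 2880.0000 px tall.
3200 − 2880.0000 = 320.0000 px of bars.
Across the 5120-px span: 320.0000 × 5120 ≈ 1638400 px.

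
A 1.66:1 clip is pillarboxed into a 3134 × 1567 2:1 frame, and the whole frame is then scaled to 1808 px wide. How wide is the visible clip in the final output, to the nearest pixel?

1501 px

At 3134×1567 the clip is height-limited, so width = 1567 × 1.660 ≈ 2601.22 px.
The frame scales by 1808/3134 = 0.5769; 2601.22 × 0.5769 ≈ 1500.64 px.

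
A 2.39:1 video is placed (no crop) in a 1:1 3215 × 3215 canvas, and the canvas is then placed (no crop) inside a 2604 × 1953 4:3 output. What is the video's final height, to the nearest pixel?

Inside the 3215×3215 canvas the video is width-limited at 3215.00 × 1345.19.
1:1 in 2604×1953: fills the height, so the intermediate becomes 1953.00 × 1953.00 — a scale of ×0.6075.
Applying the same ×0.6075: 1345.19 → 817.15.

817 px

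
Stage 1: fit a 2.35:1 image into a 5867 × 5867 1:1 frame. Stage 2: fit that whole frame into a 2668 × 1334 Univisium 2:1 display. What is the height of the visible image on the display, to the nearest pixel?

First fit — 2.35:1 into 5867×5867 spans the width: 5867.00 × 2496.60.
Second fit — the 1:1 canvas into 2668×1334 spans the height: 1334.00 × 1334.00 (×0.2274 from 5867×5867).
Applying the same ×0.2274: 2496.60 → 567.66.

568 px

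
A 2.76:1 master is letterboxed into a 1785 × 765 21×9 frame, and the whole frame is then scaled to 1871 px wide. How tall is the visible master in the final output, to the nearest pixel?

678 px

In the 1785×765 frame the master fills the width: height = 1785 / 2.760 ≈ 646.74 px.
Scaling 1785 → 1871 is ×1.0482, so the height becomes 646.74 × 1.0482 ≈ 677.90 px.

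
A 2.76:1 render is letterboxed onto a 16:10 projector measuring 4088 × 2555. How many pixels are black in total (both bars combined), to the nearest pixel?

2.76:1 is wider than 16:10, so it spans the full width.
The render is 4088 / 2.760 ≈ 1481.1594 px tall.
Black = 2555 − 1481.1594 = 1073.8406 px.
Bar area = 1073.8406 × 4088 ≈ 4389860 px.

4389860 pixels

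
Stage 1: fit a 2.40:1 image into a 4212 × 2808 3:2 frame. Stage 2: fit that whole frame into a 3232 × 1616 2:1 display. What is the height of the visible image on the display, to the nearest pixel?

First fit — 2.40:1 into 4212×2808 spans the width: 4212.00 × 1755.00.
The 3:2 canvas is height-limited in 3232×1616, giving 2424.00 × 1616.00; scale factor 0.5755.
So the image's height is 1755.00 × 0.5755 ≈ 1010.00.

1010 px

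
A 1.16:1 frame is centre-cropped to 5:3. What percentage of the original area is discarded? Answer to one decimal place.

Going from 1.16:1 to 5:3 means cutting height while keeping width.
Area ratio = (1.160)/(1.667) = 69.60%; the remaining 30.40% is cropped out.

30.4%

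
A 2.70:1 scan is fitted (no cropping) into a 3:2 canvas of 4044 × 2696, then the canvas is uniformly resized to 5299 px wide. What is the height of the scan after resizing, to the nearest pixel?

1963 px

In the 4044×2696 frame the scan fills the width: height = 4044 / 2.700 ≈ 1497.78 px.
Scaling 4044 → 5299 is ×1.3103, so the height becomes 1497.78 × 1.3103 ≈ 1962.59 px.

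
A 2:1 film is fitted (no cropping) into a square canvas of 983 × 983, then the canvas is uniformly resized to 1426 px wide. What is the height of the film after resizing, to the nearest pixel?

In the 983×983 frame the film fills the width: height = 983 × 1/2 ≈ 491.50 px.
Resizing to 1426 px wide multiplies everything by 1.4507: 491.50 → 713.00 px.

713 px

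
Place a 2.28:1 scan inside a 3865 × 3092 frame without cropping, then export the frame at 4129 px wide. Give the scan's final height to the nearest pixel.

1811 px

At 3865×3092 the scan is width-limited, so height = 3865 / 2.280 ≈ 1695.18 px.
Scaling 3865 → 4129 is ×1.0683, so the height becomes 1695.18 × 1.0683 ≈ 1810.96 px.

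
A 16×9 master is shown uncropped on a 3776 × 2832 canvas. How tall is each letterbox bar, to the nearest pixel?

354 px

16×9 (1.778) > 4×3 (1.333), so the master fills the width.
That makes the image 2124.00 px tall (3776 × 9/16).
Leftover height: 2832 − 2124.00 = 708.00 px → 354.00 each side.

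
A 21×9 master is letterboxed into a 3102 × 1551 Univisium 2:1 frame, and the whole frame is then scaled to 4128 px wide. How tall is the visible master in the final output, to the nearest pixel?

1769 px

Fitted into 3102×1551, the master spans the width; its height is 3102 × 9/21 ≈ 1329.43 px.
Resizing to 4128 px wide multiplies everything by 1.3308: 1329.43 → 1769.14 px.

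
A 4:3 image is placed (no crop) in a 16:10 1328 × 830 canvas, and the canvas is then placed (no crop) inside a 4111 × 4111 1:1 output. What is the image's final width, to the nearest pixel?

3426 px

First fit — 4:3 into 1328×830 spans the height: 1106.67 × 830.00.
16:10 in 4111×4111: fills the width, so the intermediate becomes 4111.00 × 2569.38 — a scale of ×3.0956.
So the image's width is 1106.67 × 3.0956 ≈ 3425.83.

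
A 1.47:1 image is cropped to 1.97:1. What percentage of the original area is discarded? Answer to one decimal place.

25.4%

1.97:1 is wider than 1.47:1, so the crop keeps the full width and trims the height.
(1.470)/(1.970) ≈ 0.746 of the area survives, leaving 25.38% discarded.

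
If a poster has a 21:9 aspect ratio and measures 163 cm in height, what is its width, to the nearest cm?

380 cm

At 21:9, 163 × 21/9 ≈ 380.33.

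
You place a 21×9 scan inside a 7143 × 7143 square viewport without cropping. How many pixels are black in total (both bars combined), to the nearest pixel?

29155685 pixels

21×9 is wider than square, so it spans the full width.
Content height = 7143 × 9/21 ≈ 3061.2857 px.
7143 − 3061.2857 = 4081.7143 px of bars.
Across the 7143-px span: 4081.7143 × 7143 ≈ 29155685 px.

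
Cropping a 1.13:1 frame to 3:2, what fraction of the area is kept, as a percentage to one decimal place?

75.3%

3:2 is wider than 1.13:1, so the crop keeps the full width and trims the height.
Fraction kept = (1.130)/(1.500) ≈ 75.33%.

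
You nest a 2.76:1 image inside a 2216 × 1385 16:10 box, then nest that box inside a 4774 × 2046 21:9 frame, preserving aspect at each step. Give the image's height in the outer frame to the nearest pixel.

First fit — 2.76:1 into 2216×1385 spans the width: 2216.00 × 802.90.
16:10 in 4774×2046: fills the height, so the intermediate becomes 3273.60 × 2046.00 — a scale of ×1.4773.
The image scales with it: height 802.90 × 1.4773 ≈ 1186.09.

1186 px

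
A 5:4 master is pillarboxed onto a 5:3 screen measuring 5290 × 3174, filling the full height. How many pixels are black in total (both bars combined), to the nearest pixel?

4197615 pixels

Content width = 3174 × 5/4 ≈ 3967.5000 px.
Black = 5290 − 3967.5000 = 1322.5000 px.
That's 1322.5000 × 3174 ≈ 4197615 black pixels.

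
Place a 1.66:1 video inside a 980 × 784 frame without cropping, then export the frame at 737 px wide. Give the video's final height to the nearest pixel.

444 px

In the 980×784 frame the video fills the width: height = 980 / 1.660 ≈ 590.36 px.
Scaling 980 → 737 is ×0.7520, so the height becomes 590.36 × 0.7520 ≈ 443.98 px.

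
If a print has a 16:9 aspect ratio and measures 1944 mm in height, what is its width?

3456 mm

1944 / 9 × 16 = 3456.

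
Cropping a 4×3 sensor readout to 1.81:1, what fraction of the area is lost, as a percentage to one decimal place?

Going from 4×3 to 1.81:1 means cutting height while keeping width.
(1.333)/(1.810) ≈ 0.737 of the area survives, leaving 26.34% discarded.

26.3%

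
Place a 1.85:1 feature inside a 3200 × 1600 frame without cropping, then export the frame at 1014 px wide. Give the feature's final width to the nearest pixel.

938 px

At 3200×1600 the feature is height-limited, so width = 1600 × 1.850 ≈ 2960.00 px.
The frame scales by 1014/3200 = 0.3169; 2960.00 × 0.3169 ≈ 937.95 px.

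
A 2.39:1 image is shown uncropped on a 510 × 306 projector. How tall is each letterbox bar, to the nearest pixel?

2.39:1 (2.390) > 5:3 (1.667), so the image fills the width.
That makes the image 213.39 px tall (510 / 2.390).
306 − 213.39 = 92.61 px of bars (46.31 each).

46 px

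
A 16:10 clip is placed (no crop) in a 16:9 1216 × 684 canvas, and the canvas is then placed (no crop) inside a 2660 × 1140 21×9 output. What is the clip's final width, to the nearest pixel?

1824 px

Inside the 1216×684 canvas the clip is height-limited at 1094.40 × 684.00.
16:9 in 2660×1140: fills the height, so the intermediate becomes 2026.67 × 1140.00 — a scale of ×1.6667.
Applying the same ×1.6667: 1094.40 → 1824.00.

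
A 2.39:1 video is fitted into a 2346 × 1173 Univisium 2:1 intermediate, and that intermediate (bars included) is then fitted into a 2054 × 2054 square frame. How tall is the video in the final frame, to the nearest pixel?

859 px

Inside the 2346×1173 canvas the video is width-limited at 2346.00 × 981.59.
The Univisium 2:1 canvas is width-limited in 2054×2054, giving 2054.00 × 1027.00; scale factor 0.8755.
Applying the same ×0.8755: 981.59 → 859.41.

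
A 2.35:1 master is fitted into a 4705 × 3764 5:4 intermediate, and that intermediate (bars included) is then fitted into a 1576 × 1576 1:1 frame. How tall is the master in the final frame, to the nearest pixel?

First fit — 2.35:1 into 4705×3764 spans the width: 4705.00 × 2002.13.
5:4 in 1576×1576: fills the width, so the intermediate becomes 1576.00 × 1260.80 — a scale of ×0.3350.
Applying the same ×0.3350: 2002.13 → 670.64.

671 px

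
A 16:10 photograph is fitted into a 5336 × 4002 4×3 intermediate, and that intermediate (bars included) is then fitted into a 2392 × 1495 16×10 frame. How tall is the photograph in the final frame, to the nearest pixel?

1246 px

First fit — 16:10 into 5336×4002 spans the width: 5336.00 × 3335.00.
The 4×3 canvas is height-limited in 2392×1495, giving 1993.33 × 1495.00; scale factor 0.3736.
Applying the same ×0.3736: 3335.00 → 1245.83.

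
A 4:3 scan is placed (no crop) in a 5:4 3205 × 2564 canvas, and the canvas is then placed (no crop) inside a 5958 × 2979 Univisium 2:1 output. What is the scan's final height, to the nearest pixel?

Inside the 3205×2564 canvas the scan is width-limited at 3205.00 × 2403.75.
5:4 in 5958×2979: fills the height, so the intermediate becomes 3723.75 × 2979.00 — a scale of ×1.1619.
Applying the same ×1.1619: 2403.75 → 2792.81.

2793 px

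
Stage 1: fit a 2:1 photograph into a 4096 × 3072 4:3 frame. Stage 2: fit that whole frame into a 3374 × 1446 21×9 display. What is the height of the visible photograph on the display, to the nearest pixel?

Inside the 4096×3072 canvas the photograph is width-limited at 4096.00 × 2048.00.
The 4:3 canvas is height-limited in 3374×1446, giving 1928.00 × 1446.00; scale factor 0.4707.
So the photograph's height is 2048.00 × 0.4707 ≈ 964.00.

964 px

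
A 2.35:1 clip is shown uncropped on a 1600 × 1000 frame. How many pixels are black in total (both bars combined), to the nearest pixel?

510638 pixels

2.35:1 (2.350) > 16×10 (1.600), so the clip fills the width.
Content height = 1600 / 2.350 ≈ 680.8511 px.
Black = 1000 − 680.8511 = 319.1489 px.
Bar area = 319.1489 × 1600 ≈ 510638 px.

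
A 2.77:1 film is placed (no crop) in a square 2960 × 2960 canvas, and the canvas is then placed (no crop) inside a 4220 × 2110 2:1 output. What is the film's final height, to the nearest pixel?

Inside the 2960×2960 canvas the film is width-limited at 2960.00 × 1068.59.
square in 4220×2110: fills the height, so the intermediate becomes 2110.00 × 2110.00 — a scale of ×0.7128.
So the film's height is 1068.59 × 0.7128 ≈ 761.73.

762 px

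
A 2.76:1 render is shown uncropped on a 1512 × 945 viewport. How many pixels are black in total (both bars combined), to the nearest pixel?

600527 pixels

2.76:1 (2.760) > 16:10 (1.600), so the render fills the width.
Content height = 1512 / 2.760 ≈ 547.8261 px.
Black = 945 − 547.8261 = 397.1739 px.
Bar area = 397.1739 × 1512 ≈ 600527 px.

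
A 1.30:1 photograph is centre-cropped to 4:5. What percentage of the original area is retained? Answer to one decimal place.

61.5%

4:5 is narrower than 1.30:1, so the crop keeps the full height and trims the width.
Area ratio = (0.800)/(1.300) = 61.54% retained.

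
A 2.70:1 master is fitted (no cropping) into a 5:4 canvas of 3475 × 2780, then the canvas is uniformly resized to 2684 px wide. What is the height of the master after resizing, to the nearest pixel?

In the 3475×2780 frame the master fills the width: height = 3475 / 2.700 ≈ 1287.04 px.
Resizing to 2684 px wide multiplies everything by 0.7724: 1287.04 → 994.07 px.

994 px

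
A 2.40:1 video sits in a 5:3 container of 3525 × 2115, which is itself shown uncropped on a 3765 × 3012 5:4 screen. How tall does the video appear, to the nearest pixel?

1569 px

First fit — 2.40:1 into 3525×2115 spans the width: 3525.00 × 1468.75.
The 5:3 canvas is width-limited in 3765×3012, giving 3765.00 × 2259.00; scale factor 1.0681.
So the video's height is 1468.75 × 1.0681 ≈ 1568.75.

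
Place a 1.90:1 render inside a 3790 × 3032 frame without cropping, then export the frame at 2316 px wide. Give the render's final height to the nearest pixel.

In the 3790×3032 frame the render fills the width: height = 3790 / 1.900 ≈ 1994.74 px.
Scaling 3790 → 2316 is ×0.6111, so the height becomes 1994.74 × 0.6111 ≈ 1218.95 px.

1219 px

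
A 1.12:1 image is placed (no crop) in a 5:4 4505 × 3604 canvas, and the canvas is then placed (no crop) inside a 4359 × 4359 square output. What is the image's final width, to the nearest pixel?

1.12:1 in 4505×3604: fills the height, so the image is 4036.48 × 3604.00.
5:4 in 4359×4359: fills the width, so the intermediate becomes 4359.00 × 3487.20 — a scale of ×0.9676.
Applying the same ×0.9676: 4036.48 → 3905.66.

3906 px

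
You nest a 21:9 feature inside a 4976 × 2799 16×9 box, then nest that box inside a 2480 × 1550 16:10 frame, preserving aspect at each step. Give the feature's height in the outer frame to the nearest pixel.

1063 px

First fit — 21:9 into 4976×2799 spans the width: 4976.00 × 2132.57.
16×9 in 2480×1550: fills the width, so the intermediate becomes 2480.00 × 1395.00 — a scale of ×0.4984.
Applying the same ×0.4984: 2132.57 → 1062.86.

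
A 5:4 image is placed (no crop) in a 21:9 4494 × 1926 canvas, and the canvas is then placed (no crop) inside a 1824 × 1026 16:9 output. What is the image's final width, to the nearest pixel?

977 px

5:4 in 4494×1926: fills the height, so the image is 2407.50 × 1926.00.
The 21:9 canvas is width-limited in 1824×1026, giving 1824.00 × 781.71; scale factor 0.4059.
So the image's width is 2407.50 × 0.4059 ≈ 977.14.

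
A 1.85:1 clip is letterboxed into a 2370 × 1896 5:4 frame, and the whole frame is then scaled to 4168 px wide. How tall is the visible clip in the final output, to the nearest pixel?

Fitted into 2370×1896, the clip spans the width; its height is 2370 / 1.850 ≈ 1281.08 px.
Scaling 2370 → 4168 is ×1.7586, so the height becomes 1281.08 × 1.7586 ≈ 2252.97 px.

2253 px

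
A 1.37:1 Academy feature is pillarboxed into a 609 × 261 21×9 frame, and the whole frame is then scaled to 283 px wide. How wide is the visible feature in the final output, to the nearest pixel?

At 609×261 the feature is height-limited, so width = 261 × 1.370 ≈ 357.57 px.
The frame scales by 283/609 = 0.4647; 357.57 × 0.4647 ≈ 166.16 px.

166 px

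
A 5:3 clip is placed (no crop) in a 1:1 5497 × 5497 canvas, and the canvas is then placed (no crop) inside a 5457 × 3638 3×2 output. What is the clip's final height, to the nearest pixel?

First fit — 5:3 into 5497×5497 spans the width: 5497.00 × 3298.20.
Second fit — the 1:1 canvas into 5457×3638 spans the height: 3638.00 × 3638.00 (×0.6618 from 5497×5497).
The clip scales with it: height 3298.20 × 0.6618 ≈ 2182.80.

2183 px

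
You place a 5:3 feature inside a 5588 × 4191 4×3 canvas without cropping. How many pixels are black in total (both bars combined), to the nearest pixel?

4683862 pixels

Since 1.667 > 1.333, the feature is width-limited.
The feature is 5588 × 3/5 ≈ 3352.8000 px tall.
Black = 4191 − 3352.8000 = 838.2000 px.
Bar area = 838.2000 × 5588 ≈ 4683862 px.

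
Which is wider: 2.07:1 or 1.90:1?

2.07 and 1.9; 2.07 > 1.9.

2.07:1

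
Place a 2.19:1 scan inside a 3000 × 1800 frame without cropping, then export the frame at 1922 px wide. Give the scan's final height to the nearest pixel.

Fitted into 3000×1800, the scan spans the width; its height is 3000 / 2.190 ≈ 1369.86 px.
Resizing to 1922 px wide multiplies everything by 0.6407: 1369.86 → 877.63 px.

878 px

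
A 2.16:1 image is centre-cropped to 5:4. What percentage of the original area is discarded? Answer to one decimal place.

The height stays; only width is cut (since 5:4 is narrower than 2.16:1).
Fraction kept = (1.250)/(2.160) ≈ 57.87%, so 42.13% is lost.

42.1%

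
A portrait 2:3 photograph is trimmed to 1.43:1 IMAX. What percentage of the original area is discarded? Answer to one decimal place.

The width stays; only height is cut (since 1.43:1 IMAX is wider than portrait 2:3).
(0.667)/(1.430) ≈ 0.466 of the area survives, leaving 53.38% discarded.

53.4%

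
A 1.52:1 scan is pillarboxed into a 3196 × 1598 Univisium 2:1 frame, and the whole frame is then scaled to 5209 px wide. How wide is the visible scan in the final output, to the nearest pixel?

At 3196×1598 the scan is height-limited, so width = 1598 × 1.520 ≈ 2428.96 px.
Scaling 3196 → 5209 is ×1.6298, so the width becomes 2428.96 × 1.6298 ≈ 3958.84 px.

3959 px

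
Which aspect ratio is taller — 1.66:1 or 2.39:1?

1.66 and 2.39; 2.39 > 1.66. The smaller width-to-height ratio is the taller frame.

1.66:1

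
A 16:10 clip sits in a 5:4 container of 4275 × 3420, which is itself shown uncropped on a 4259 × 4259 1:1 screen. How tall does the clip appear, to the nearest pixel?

2662 px

16:10 in 4275×3420: fills the width, so the clip is 4275.00 × 2671.88.
The 5:4 canvas is width-limited in 4259×4259, giving 4259.00 × 3407.20; scale factor 0.9963.
So the clip's height is 2671.88 × 0.9963 ≈ 2661.88.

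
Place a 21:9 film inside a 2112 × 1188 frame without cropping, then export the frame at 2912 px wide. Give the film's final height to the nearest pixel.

Fitted into 2112×1188, the film spans the width; its height is 2112 × 9/21 ≈ 905.14 px.
Resizing to 2912 px wide multiplies everything by 1.3788: 905.14 → 1248.00 px.

1248 px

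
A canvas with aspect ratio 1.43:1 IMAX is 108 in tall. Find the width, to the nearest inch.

154 in

108 × 1.430 = 154.44.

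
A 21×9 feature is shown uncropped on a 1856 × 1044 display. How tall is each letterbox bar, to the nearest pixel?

Since 2.333 > 1.778, the feature is width-limited.
That makes the image 795.43 px tall (1856 × 9/21).
Leftover height: 1044 − 795.43 = 248.57 px → 124.29 each side.

124 px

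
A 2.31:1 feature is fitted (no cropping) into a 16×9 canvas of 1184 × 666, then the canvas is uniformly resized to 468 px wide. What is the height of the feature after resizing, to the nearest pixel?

Fitted into 1184×666, the feature spans the width; its height is 1184 / 2.310 ≈ 512.55 px.
The frame scales by 468/1184 = 0.3953; 512.55 × 0.3953 ≈ 202.60 px.

203 px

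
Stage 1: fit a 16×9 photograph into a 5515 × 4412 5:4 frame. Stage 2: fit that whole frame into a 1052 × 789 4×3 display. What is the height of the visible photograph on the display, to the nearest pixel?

First fit — 16×9 into 5515×4412 spans the width: 5515.00 × 3102.19.
The 5:4 canvas is height-limited in 1052×789, giving 986.25 × 789.00; scale factor 0.1788.
So the photograph's height is 3102.19 × 0.1788 ≈ 554.77.

555 px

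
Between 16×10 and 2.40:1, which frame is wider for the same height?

16×10 = 1.6 and 2.4; 2.4 > 1.6.

2.40:1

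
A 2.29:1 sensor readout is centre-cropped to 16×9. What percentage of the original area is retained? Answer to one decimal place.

The height stays; only width is cut (since 16×9 is narrower than 2.29:1).
Area ratio = (1.778)/(2.290) = 77.63% retained.

77.6%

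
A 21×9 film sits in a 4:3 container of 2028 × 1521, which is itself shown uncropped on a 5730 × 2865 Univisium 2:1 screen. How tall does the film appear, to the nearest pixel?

First fit — 21×9 into 2028×1521 spans the width: 2028.00 × 869.14.
4:3 in 5730×2865: fills the height, so the intermediate becomes 3820.00 × 2865.00 — a scale of ×1.8836.
So the film's height is 869.14 × 1.8836 ≈ 1637.14.

1637 px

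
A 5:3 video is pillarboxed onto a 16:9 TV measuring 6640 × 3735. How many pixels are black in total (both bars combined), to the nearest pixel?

1550025 pixels

5:3 is narrower than 16:9, so it spans the full height.
That makes the image 6225.0000 px wide (3735 × 5/3).
Leftover width: 6640 − 6225.0000 = 415.0000 px.
That's 415.0000 × 3735 ≈ 1550025 black pixels.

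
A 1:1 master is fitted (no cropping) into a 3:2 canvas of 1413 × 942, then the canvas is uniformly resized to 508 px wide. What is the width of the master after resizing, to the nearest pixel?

At 1413×942 the master is height-limited, so width = 942 × 1/1 ≈ 942.00 px.
The frame scales by 508/1413 = 0.3595; 942.00 × 0.3595 ≈ 338.67 px.

339 px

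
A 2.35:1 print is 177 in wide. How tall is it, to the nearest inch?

Height = 177 / 2.350 = 75.32.

75 in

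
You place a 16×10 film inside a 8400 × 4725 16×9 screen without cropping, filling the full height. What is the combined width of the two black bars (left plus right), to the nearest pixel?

840 px

Content width = 4725 × 16/10 ≈ 7560.00 px.
Black = 8400 − 7560.00 = 840.00 px.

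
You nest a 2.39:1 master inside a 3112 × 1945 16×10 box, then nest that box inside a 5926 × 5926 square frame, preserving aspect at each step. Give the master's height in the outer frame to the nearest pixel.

First fit — 2.39:1 into 3112×1945 spans the width: 3112.00 × 1302.09.
The 16×10 canvas is width-limited in 5926×5926, giving 5926.00 × 3703.75; scale factor 1.9042.
Applying the same ×1.9042: 1302.09 → 2479.50.

2479 px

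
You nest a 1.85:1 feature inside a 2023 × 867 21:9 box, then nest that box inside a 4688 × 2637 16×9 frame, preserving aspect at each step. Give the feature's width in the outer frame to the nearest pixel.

3717 px

1.85:1 in 2023×867: fills the height, so the feature is 1603.95 × 867.00.
The 21:9 canvas is width-limited in 4688×2637, giving 4688.00 × 2009.14; scale factor 2.3174.
The feature scales with it: width 1603.95 × 2.3174 ≈ 3716.91.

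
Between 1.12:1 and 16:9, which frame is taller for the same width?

1.12:1

1.12 and 16:9 = 1.778; 1.778 > 1.12. The smaller width-to-height ratio is the taller frame.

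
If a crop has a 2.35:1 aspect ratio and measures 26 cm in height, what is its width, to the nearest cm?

Width = 26 × 2.350 = 61.10.

61 cm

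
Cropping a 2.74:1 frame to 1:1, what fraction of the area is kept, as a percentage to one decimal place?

Going from 2.74:1 to 1:1 means cutting width while keeping height.
(1.000)/(2.740) ≈ 0.365 of the area survives.

36.5%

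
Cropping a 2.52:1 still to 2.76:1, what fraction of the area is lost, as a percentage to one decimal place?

8.7%

2.76:1 is wider than 2.52:1, so the crop keeps the full width and trims the height.
(2.520)/(2.760) ≈ 0.913 of the area survives, leaving 8.70% discarded.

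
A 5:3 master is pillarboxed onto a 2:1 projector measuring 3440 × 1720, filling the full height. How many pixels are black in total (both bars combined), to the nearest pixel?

Content width = 1720 × 5/3 ≈ 2866.6667 px.
Black = 3440 − 2866.6667 = 573.3333 px.
Bar area = 573.3333 × 1720 ≈ 986133 px.

986133 pixels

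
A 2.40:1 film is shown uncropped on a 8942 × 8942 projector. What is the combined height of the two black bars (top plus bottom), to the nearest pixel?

5216 px

2.40:1 is wider than square, so it spans the full width.
The film is 8942 / 2.400 ≈ 3725.83 px tall.
8942 − 3725.83 = 5216.17 px of bars.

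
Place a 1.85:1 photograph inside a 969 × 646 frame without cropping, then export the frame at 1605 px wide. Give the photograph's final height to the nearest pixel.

At 969×646 the photograph is width-limited, so height = 969 / 1.850 ≈ 523.78 px.
Resizing to 1605 px wide multiplies everything by 1.6563: 523.78 → 867.57 px.

868 px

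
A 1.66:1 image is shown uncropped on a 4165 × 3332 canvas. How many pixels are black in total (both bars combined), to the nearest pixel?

1.66:1 (1.660) > 5:4 (1.250), so the image fills the width.
That makes the image 2509.0361 px tall (4165 / 1.660).
Black = 3332 − 2509.0361 = 822.9639 px.
That's 822.9639 × 4165 ≈ 3427644 black pixels.

3427644 pixels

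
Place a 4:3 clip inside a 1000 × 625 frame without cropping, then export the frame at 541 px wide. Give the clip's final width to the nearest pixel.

In the 1000×625 frame the clip fills the height: width = 625 × 4/3 ≈ 833.33 px.
Resizing to 541 px wide multiplies everything by 0.5410: 833.33 → 450.83 px.

451 px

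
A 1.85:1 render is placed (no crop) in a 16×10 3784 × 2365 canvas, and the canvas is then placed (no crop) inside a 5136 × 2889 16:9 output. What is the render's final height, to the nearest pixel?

2499 px

1.85:1 in 3784×2365: fills the width, so the render is 3784.00 × 2045.41.
Second fit — the 16×10 canvas into 5136×2889 spans the height: 4622.40 × 2889.00 (×1.2216 from 3784×2365).
The render scales with it: height 2045.41 × 1.2216 ≈ 2498.59.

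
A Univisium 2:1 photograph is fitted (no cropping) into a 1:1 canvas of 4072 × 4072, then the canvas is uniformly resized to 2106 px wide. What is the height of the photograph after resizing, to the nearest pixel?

1053 px

In the 4072×4072 frame the photograph fills the width: height = 4072 × 1/2 ≈ 2036.00 px.
Scaling 4072 → 2106 is ×0.5172, so the height becomes 2036.00 × 0.5172 ≈ 1053.00 px.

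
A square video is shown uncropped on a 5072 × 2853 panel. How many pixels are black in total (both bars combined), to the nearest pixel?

6330807 pixels

square (1.000) < 16:9 (1.778), so the video fills the height.
That makes the image 2853.0000 px wide (2853 × 1/1).
Leftover width: 5072 − 2853.0000 = 2219.0000 px.
Bar area = 2219.0000 × 2853 ≈ 6330807 px.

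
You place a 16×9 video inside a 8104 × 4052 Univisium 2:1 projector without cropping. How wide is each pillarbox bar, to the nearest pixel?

16×9 (1.778) < Univisium 2:1 (2.000), so the video fills the height.
Content width = 4052 × 16/9 ≈ 7203.56 px.
Black = 8104 − 7203.56 = 900.44 px, or 450.22 per bar.

450 px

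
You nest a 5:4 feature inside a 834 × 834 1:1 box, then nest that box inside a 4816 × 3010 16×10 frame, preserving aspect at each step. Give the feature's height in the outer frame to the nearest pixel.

Inside the 834×834 canvas the feature is width-limited at 834.00 × 667.20.
Second fit — the 1:1 canvas into 4816×3010 spans the height: 3010.00 × 3010.00 (×3.6091 from 834×834).
So the feature's height is 667.20 × 3.6091 ≈ 2408.00.

2408 px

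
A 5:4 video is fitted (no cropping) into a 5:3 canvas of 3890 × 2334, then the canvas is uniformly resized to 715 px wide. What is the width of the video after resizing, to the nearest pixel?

536 px

At 3890×2334 the video is height-limited, so width = 2334 × 5/4 ≈ 2917.50 px.
Scaling 3890 → 715 is ×0.1838, so the width becomes 2917.50 × 0.1838 ≈ 536.25 px.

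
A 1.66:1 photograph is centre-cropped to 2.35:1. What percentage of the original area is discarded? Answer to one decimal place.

2.35:1 is wider than 1.66:1, so the crop keeps the full width and trims the height.
Fraction kept = (1.660)/(2.350) ≈ 70.64%, so 29.36% is lost.

29.4%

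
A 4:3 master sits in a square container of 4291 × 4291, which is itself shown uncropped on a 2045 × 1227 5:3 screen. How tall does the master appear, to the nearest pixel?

First fit — 4:3 into 4291×4291 spans the width: 4291.00 × 3218.25.
square in 2045×1227: fills the height, so the intermediate becomes 1227.00 × 1227.00 — a scale of ×0.2859.
So the master's height is 3218.25 × 0.2859 ≈ 920.25.

920 px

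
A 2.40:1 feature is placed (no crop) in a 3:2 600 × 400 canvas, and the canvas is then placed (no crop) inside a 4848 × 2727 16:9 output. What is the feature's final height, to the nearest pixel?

1704 px

Inside the 600×400 canvas the feature is width-limited at 600.00 × 250.00.
The 3:2 canvas is height-limited in 4848×2727, giving 4090.50 × 2727.00; scale factor 6.8175.
So the feature's height is 250.00 × 6.8175 ≈ 1704.38.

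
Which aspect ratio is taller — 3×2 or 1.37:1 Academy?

1.37:1 Academy

3×2 = 1.5 and 1.37; 1.5 > 1.37. The smaller width-to-height ratio is the taller frame.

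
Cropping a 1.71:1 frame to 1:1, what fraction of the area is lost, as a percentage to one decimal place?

41.5%

1:1 is narrower than 1.71:1, so the crop keeps the full height and trims the width.
Area ratio = (1.000)/(1.710) = 58.48%; the remaining 41.52% is cropped out.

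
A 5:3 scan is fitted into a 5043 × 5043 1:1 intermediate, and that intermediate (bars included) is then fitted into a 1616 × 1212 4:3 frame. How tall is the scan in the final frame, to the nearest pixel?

Inside the 5043×5043 canvas the scan is width-limited at 5043.00 × 3025.80.
The 1:1 canvas is height-limited in 1616×1212, giving 1212.00 × 1212.00; scale factor 0.2403.
So the scan's height is 3025.80 × 0.2403 ≈ 727.20.

727 px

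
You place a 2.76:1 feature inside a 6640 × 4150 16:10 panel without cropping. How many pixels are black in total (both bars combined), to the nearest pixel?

11581507 pixels

2.76:1 is wider than 16:10, so it spans the full width.
Content height = 6640 / 2.760 ≈ 2405.7971 px.
Leftover height: 4150 − 2405.7971 = 1744.2029 px.
That's 1744.2029 × 6640 ≈ 11581507 black pixels.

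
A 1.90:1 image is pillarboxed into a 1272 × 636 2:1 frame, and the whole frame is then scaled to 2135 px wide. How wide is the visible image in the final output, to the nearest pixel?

2028 px

At 1272×636 the image is height-limited, so width = 636 × 1.900 ≈ 1208.40 px.
Resizing to 2135 px wide multiplies everything by 1.6785: 1208.40 → 2028.25 px.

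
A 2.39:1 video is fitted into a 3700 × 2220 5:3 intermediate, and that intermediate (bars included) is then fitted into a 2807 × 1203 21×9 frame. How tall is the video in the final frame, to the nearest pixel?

First fit — 2.39:1 into 3700×2220 spans the width: 3700.00 × 1548.12.
5:3 in 2807×1203: fills the height, so the intermediate becomes 2005.00 × 1203.00 — a scale of ×0.5419.
Applying the same ×0.5419: 1548.12 → 838.91.

839 px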